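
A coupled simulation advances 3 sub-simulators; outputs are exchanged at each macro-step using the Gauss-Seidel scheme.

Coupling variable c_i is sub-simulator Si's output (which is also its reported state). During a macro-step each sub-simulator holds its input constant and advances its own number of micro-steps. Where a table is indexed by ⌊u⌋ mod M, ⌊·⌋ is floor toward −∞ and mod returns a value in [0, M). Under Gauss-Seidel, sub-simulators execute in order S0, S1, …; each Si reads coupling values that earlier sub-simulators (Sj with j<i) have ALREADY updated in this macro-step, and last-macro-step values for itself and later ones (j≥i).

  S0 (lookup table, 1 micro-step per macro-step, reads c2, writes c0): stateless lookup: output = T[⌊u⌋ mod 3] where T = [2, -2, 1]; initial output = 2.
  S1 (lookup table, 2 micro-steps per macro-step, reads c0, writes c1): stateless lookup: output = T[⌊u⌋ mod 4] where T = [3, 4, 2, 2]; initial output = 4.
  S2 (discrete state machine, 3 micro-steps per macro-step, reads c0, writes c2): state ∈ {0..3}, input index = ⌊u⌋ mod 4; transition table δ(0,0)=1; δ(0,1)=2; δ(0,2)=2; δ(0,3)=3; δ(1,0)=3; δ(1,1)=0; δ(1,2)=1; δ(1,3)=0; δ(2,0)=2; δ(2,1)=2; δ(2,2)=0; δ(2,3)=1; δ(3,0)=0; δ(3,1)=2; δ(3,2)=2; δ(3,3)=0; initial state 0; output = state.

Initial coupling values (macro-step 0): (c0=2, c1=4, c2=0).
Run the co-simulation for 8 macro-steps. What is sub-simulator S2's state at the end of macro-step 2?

S2 state at macro-step 2 = 2

macro 1: S0 reads c2=0 → after 1×micro: 2; S1 reads c0=2 → after 2×micro: 2; S2 reads c0=2 → after 3×micro: 2 ⇒ (c0=2, c1=2, c2=2)
macro 2: S0 reads c2=2 → after 1×micro: 1; S1 reads c0=1 → after 2×micro: 4; S2 reads c0=1 → after 3×micro: 2 ⇒ (c0=1, c1=4, c2=2)
macro 3: S0 reads c2=2 → after 1×micro: 1; S1 reads c0=1 → after 2×micro: 4; S2 reads c0=1 → after 3×micro: 2 ⇒ (c0=1, c1=4, c2=2)
macro 4: S0 reads c2=2 → after 1×micro: 1; S1 reads c0=1 → after 2×micro: 4; S2 reads c0=1 → after 3×micro: 2 ⇒ (c0=1, c1=4, c2=2)
macro 5: S0 reads c2=2 → after 1×micro: 1; S1 reads c0=1 → after 2×micro: 4; S2 reads c0=1 → after 3×micro: 2 ⇒ (c0=1, c1=4, c2=2)
macro 6: S0 reads c2=2 → after 1×micro: 1; S1 reads c0=1 → after 2×micro: 4; S2 reads c0=1 → after 3×micro: 2 ⇒ (c0=1, c1=4, c2=2)
macro 7: S0 reads c2=2 → after 1×micro: 1; S1 reads c0=1 → after 2×micro: 4; S2 reads c0=1 → after 3×micro: 2 ⇒ (c0=1, c1=4, c2=2)
macro 8: S0 reads c2=2 → after 1×micro: 1; S1 reads c0=1 → after 2×micro: 4; S2 reads c0=1 → after 3×micro: 2 ⇒ (c0=1, c1=4, c2=2)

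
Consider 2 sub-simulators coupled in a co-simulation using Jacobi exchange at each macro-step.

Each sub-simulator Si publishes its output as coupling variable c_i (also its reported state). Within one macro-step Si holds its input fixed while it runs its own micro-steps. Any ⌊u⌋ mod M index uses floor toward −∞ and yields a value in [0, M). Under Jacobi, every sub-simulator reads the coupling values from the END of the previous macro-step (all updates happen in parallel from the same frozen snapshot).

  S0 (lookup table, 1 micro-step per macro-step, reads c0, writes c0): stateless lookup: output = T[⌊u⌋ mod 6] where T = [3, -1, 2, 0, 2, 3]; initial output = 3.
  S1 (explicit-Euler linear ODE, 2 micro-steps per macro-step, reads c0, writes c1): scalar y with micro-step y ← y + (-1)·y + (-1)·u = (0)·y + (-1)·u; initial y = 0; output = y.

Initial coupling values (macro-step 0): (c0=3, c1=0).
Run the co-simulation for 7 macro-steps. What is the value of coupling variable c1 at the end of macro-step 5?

c1 at macro-step 5 = -3

macro 1: S0 reads c0=3 → after 1×micro: 0; S1 reads c0=3 → after 2×micro: -3 ⇒ (c0=0, c1=-3)
macro 2: S0 reads c0=0 → after 1×micro: 3; S1 reads c0=0 → after 2×micro: 0 ⇒ (c0=3, c1=0)
macro 3: S0 reads c0=3 → after 1×micro: 0; S1 reads c0=3 → after 2×micro: -3 ⇒ (c0=0, c1=-3)
macro 4: S0 reads c0=0 → after 1×micro: 3; S1 reads c0=0 → after 2×micro: 0 ⇒ (c0=3, c1=0)
macro 5: S0 reads c0=3 → after 1×micro: 0; S1 reads c0=3 → after 2×micro: -3 ⇒ (c0=0, c1=-3)
macro 6: S0 reads c0=0 → after 1×micro: 3; S1 reads c0=0 → after 2×micro: 0 ⇒ (c0=3, c1=0)
macro 7: S0 reads c0=3 → after 1×micro: 0; S1 reads c0=3 → after 2×micro: -3 ⇒ (c0=0, c1=-3)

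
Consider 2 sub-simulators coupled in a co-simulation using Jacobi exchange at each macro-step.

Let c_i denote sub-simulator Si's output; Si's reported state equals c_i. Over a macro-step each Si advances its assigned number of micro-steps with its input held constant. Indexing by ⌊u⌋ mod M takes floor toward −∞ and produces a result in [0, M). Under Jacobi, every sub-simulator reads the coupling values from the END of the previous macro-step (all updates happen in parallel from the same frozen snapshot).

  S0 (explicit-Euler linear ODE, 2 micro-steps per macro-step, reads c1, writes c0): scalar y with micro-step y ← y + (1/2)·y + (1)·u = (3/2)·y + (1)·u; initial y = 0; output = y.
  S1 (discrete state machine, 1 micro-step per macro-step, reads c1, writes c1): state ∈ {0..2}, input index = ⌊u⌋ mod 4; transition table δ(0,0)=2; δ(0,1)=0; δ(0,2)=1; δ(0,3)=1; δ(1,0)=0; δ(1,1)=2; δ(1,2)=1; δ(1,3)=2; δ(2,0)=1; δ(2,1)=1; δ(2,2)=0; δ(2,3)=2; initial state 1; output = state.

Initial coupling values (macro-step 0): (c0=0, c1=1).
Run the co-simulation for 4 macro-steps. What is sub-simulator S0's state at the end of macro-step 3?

macro 1: S0 reads c1=1 → after 2×micro: 5/2; S1 reads c1=1 → after 1×micro: 2 ⇒ (c0=5/2, c1=2)
macro 2: S0 reads c1=2 → after 2×micro: 85/8; S1 reads c1=2 → after 1×micro: 0 ⇒ (c0=85/8, c1=0)
macro 3: S0 reads c1=0 → after 2×micro: 765/32; S1 reads c1=0 → after 1×micro: 2 ⇒ (c0=765/32, c1=2)
macro 4: S0 reads c1=2 → after 2×micro: 7525/128; S1 reads c1=2 → after 1×micro: 0 ⇒ (c0=7525/128, c1=0)

S0 state at macro-step 3 = 765/32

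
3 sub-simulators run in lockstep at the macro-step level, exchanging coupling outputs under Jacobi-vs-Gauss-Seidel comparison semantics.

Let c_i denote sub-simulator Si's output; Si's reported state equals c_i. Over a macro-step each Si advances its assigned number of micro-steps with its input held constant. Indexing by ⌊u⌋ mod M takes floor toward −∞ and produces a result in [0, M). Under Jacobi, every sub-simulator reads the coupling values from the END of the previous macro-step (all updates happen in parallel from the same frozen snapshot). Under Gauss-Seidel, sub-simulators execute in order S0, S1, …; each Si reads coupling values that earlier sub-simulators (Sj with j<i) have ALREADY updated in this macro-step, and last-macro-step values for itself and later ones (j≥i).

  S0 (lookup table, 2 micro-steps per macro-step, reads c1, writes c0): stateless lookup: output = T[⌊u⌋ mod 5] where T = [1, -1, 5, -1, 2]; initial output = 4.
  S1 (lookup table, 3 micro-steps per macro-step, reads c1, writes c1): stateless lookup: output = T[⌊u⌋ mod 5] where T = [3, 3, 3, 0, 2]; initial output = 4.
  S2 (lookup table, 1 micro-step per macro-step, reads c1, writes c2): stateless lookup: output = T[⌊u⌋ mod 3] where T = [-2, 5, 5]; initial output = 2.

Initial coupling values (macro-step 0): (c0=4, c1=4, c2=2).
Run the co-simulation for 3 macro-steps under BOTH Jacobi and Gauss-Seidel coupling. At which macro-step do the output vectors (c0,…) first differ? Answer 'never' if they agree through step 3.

[Jacobi] macro 1: S0 reads c1=4 → after 2×micro: 2; S1 reads c1=4 → after 3×micro: 2; S2 reads c1=4 → after 1×micro: 5 ⇒ (c0=2, c1=2, c2=5)
[Jacobi] macro 2: S0 reads c1=2 → after 2×micro: 5; S1 reads c1=2 → after 3×micro: 3; S2 reads c1=2 → after 1×micro: 5 ⇒ (c0=5, c1=3, c2=5)
[Jacobi] macro 3: S0 reads c1=3 → after 2×micro: -1; S1 reads c1=3 → after 3×micro: 0; S2 reads c1=3 → after 1×micro: -2 ⇒ (c0=-1, c1=0, c2=-2)
[Gauss-Seidel] macro 1: S0 reads c1=4 → after 2×micro: 2; S1 reads c1=4 → after 3×micro: 2; S2 reads c1=2 → after 1×micro: 5 ⇒ (c0=2, c1=2, c2=5)
[Gauss-Seidel] macro 2: S0 reads c1=2 → after 2×micro: 5; S1 reads c1=2 → after 3×micro: 3; S2 reads c1=3 → after 1×micro: -2 ⇒ (c0=5, c1=3, c2=-2)
[Gauss-Seidel] macro 3: S0 reads c1=3 → after 2×micro: -1; S1 reads c1=3 → after 3×micro: 0; S2 reads c1=0 → after 1×micro: -2 ⇒ (c0=-1, c1=0, c2=-2)

first divergence at macro-step: 2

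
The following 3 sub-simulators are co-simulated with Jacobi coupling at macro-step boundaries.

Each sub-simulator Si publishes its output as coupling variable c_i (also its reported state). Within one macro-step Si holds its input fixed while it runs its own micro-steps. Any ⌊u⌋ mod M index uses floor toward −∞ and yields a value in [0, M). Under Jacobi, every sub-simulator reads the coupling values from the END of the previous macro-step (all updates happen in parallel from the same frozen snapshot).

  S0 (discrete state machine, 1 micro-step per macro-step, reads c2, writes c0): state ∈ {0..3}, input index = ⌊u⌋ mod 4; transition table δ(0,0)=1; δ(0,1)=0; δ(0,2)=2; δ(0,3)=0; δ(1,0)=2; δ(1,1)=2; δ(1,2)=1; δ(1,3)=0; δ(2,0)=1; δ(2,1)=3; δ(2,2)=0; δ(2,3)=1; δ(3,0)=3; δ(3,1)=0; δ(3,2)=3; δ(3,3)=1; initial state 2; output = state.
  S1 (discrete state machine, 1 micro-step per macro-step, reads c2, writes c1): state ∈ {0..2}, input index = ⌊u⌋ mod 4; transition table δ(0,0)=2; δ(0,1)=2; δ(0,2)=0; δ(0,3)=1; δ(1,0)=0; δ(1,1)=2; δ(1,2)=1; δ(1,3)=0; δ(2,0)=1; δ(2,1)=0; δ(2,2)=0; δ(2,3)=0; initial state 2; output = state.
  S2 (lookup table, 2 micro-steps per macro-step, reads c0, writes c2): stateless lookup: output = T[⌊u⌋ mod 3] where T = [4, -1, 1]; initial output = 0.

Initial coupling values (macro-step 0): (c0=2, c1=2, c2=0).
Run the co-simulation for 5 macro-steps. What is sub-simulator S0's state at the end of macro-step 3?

S0 state at macro-step 3 = 1

macro 1: S0 reads c2=0 → after 1×micro: 1; S1 reads c2=0 → after 1×micro: 1; S2 reads c0=2 → after 2×micro: 1 ⇒ (c0=1, c1=1, c2=1)
macro 2: S0 reads c2=1 → after 1×micro: 2; S1 reads c2=1 → after 1×micro: 2; S2 reads c0=1 → after 2×micro: -1 ⇒ (c0=2, c1=2, c2=-1)
macro 3: S0 reads c2=-1 → after 1×micro: 1; S1 reads c2=-1 → after 1×micro: 0; S2 reads c0=2 → after 2×micro: 1 ⇒ (c0=1, c1=0, c2=1)
macro 4: S0 reads c2=1 → after 1×micro: 2; S1 reads c2=1 → after 1×micro: 2; S2 reads c0=1 → after 2×micro: -1 ⇒ (c0=2, c1=2, c2=-1)
macro 5: S0 reads c2=-1 → after 1×micro: 1; S1 reads c2=-1 → after 1×micro: 0; S2 reads c0=2 → after 2×micro: 1 ⇒ (c0=1, c1=0, c2=1)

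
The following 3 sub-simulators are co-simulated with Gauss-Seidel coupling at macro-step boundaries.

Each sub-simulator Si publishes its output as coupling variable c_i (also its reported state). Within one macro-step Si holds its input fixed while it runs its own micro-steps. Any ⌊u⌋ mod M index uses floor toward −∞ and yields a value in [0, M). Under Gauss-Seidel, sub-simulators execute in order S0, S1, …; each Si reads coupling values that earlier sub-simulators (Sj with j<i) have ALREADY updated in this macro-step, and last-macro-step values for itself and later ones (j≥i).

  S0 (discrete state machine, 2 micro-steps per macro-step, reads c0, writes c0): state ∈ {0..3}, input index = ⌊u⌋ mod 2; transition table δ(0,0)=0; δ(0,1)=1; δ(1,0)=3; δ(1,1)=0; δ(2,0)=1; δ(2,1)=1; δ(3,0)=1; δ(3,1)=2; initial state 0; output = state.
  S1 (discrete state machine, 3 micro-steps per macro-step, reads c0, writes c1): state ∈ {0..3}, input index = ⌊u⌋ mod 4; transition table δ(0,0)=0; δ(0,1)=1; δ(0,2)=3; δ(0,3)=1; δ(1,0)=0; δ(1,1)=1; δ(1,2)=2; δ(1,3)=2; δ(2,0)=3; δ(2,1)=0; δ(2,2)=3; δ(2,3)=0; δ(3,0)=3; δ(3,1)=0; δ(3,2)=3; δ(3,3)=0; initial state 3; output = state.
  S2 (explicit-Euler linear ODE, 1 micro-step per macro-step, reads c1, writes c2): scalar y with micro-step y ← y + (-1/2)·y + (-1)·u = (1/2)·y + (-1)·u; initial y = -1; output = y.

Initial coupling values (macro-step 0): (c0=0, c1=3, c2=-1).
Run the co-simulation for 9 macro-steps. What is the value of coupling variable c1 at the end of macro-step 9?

c1 at macro-step 9 = 3

macro 1: S0 reads c0=0 → after 2×micro: 0; S1 reads c0=0 → after 3×micro: 3; S2 reads c1=3 → after 1×micro: -7/2 ⇒ (c0=0, c1=3, c2=-7/2)
macro 2: S0 reads c0=0 → after 2×micro: 0; S1 reads c0=0 → after 3×micro: 3; S2 reads c1=3 → after 1×micro: -19/4 ⇒ (c0=0, c1=3, c2=-19/4)
macro 3: S0 reads c0=0 → after 2×micro: 0; S1 reads c0=0 → after 3×micro: 3; S2 reads c1=3 → after 1×micro: -43/8 ⇒ (c0=0, c1=3, c2=-43/8)
macro 4: S0 reads c0=0 → after 2×micro: 0; S1 reads c0=0 → after 3×micro: 3; S2 reads c1=3 → after 1×micro: -91/16 ⇒ (c0=0, c1=3, c2=-91/16)
macro 5: S0 reads c0=0 → after 2×micro: 0; S1 reads c0=0 → after 3×micro: 3; S2 reads c1=3 → after 1×micro: -187/32 ⇒ (c0=0, c1=3, c2=-187/32)
macro 6: S0 reads c0=0 → after 2×micro: 0; S1 reads c0=0 → after 3×micro: 3; S2 reads c1=3 → after 1×micro: -379/64 ⇒ (c0=0, c1=3, c2=-379/64)
macro 7: S0 reads c0=0 → after 2×micro: 0; S1 reads c0=0 → after 3×micro: 3; S2 reads c1=3 → after 1×micro: -763/128 ⇒ (c0=0, c1=3, c2=-763/128)
macro 8: S0 reads c0=0 → after 2×micro: 0; S1 reads c0=0 → after 3×micro: 3; S2 reads c1=3 → after 1×micro: -1531/256 ⇒ (c0=0, c1=3, c2=-1531/256)
macro 9: S0 reads c0=0 → after 2×micro: 0; S1 reads c0=0 → after 3×micro: 3; S2 reads c1=3 → after 1×micro: -3067/512 ⇒ (c0=0, c1=3, c2=-3067/512)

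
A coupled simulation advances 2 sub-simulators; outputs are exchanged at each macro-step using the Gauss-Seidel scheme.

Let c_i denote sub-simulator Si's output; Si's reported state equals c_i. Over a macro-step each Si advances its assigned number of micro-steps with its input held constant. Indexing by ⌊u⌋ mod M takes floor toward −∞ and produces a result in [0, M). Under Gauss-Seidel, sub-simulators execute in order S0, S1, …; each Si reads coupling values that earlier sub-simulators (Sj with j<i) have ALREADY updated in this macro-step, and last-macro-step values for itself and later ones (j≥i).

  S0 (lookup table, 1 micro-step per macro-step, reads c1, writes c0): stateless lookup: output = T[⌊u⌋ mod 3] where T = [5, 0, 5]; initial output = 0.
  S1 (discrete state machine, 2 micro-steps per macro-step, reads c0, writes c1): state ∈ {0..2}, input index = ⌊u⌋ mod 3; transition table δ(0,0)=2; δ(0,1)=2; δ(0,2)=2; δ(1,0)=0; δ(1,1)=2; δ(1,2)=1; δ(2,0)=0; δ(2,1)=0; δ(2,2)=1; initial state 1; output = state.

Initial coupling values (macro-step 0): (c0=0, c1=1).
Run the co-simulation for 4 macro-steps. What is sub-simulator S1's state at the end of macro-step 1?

macro 1: S0 reads c1=1 → after 1×micro: 0; S1 reads c0=0 → after 2×micro: 2 ⇒ (c0=0, c1=2)
macro 2: S0 reads c1=2 → after 1×micro: 5; S1 reads c0=5 → after 2×micro: 1 ⇒ (c0=5, c1=1)
macro 3: S0 reads c1=1 → after 1×micro: 0; S1 reads c0=0 → after 2×micro: 2 ⇒ (c0=0, c1=2)
macro 4: S0 reads c1=2 → after 1×micro: 5; S1 reads c0=5 → after 2×micro: 1 ⇒ (c0=5, c1=1)

S1 state at macro-step 1 = 2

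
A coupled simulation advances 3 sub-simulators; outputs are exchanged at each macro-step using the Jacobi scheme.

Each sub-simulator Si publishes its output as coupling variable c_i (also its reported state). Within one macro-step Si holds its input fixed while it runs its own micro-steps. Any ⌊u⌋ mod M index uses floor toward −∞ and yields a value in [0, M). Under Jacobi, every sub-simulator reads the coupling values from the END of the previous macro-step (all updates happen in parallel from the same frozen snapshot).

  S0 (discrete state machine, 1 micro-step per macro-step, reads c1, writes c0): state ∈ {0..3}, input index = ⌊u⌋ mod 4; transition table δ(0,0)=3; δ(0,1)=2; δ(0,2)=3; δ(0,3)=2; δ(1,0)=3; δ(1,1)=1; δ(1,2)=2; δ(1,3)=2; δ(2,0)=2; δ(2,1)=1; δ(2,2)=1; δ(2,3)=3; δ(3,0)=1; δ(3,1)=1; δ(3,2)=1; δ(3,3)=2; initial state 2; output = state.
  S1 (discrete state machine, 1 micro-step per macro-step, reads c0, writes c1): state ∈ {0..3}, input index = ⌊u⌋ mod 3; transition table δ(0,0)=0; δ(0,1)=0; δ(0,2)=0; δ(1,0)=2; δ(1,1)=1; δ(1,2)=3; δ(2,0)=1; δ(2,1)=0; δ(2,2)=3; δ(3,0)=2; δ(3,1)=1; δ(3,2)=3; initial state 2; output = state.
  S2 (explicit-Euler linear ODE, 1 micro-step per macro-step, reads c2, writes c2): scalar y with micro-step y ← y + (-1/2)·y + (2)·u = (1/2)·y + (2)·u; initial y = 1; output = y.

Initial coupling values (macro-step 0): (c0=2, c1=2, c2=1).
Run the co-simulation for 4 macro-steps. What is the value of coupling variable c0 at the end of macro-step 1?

macro 1: S0 reads c1=2 → after 1×micro: 1; S1 reads c0=2 → after 1×micro: 3; S2 reads c2=1 → after 1×micro: 5/2 ⇒ (c0=1, c1=3, c2=5/2)
macro 2: S0 reads c1=3 → after 1×micro: 2; S1 reads c0=1 → after 1×micro: 1; S2 reads c2=5/2 → after 1×micro: 25/4 ⇒ (c0=2, c1=1, c2=25/4)
macro 3: S0 reads c1=1 → after 1×micro: 1; S1 reads c0=2 → after 1×micro: 3; S2 reads c2=25/4 → after 1×micro: 125/8 ⇒ (c0=1, c1=3, c2=125/8)
macro 4: S0 reads c1=3 → after 1×micro: 2; S1 reads c0=1 → after 1×micro: 1; S2 reads c2=125/8 → after 1×micro: 625/16 ⇒ (c0=2, c1=1, c2=625/16)

c0 at macro-step 1 = 1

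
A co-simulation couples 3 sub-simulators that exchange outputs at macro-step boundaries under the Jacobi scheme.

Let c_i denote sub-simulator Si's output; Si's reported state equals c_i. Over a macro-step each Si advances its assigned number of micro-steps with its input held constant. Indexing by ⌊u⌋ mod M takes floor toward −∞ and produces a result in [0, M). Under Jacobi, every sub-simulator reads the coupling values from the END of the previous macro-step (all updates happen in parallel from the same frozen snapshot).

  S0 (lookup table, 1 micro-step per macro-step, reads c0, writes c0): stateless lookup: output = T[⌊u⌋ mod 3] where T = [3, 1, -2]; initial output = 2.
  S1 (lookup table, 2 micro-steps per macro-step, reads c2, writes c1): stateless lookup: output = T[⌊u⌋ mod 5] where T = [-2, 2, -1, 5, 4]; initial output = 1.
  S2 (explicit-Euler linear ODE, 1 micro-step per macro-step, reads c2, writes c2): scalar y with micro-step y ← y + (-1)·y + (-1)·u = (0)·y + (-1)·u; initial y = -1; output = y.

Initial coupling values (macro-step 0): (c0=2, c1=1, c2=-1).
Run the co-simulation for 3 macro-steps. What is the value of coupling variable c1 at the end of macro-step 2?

macro 1: S0 reads c0=2 → after 1×micro: -2; S1 reads c2=-1 → after 2×micro: 4; S2 reads c2=-1 → after 1×micro: 1 ⇒ (c0=-2, c1=4, c2=1)
macro 2: S0 reads c0=-2 → after 1×micro: 1; S1 reads c2=1 → after 2×micro: 2; S2 reads c2=1 → after 1×micro: -1 ⇒ (c0=1, c1=2, c2=-1)
macro 3: S0 reads c0=1 → after 1×micro: 1; S1 reads c2=-1 → after 2×micro: 4; S2 reads c2=-1 → after 1×micro: 1 ⇒ (c0=1, c1=4, c2=1)

c1 at macro-step 2 = 2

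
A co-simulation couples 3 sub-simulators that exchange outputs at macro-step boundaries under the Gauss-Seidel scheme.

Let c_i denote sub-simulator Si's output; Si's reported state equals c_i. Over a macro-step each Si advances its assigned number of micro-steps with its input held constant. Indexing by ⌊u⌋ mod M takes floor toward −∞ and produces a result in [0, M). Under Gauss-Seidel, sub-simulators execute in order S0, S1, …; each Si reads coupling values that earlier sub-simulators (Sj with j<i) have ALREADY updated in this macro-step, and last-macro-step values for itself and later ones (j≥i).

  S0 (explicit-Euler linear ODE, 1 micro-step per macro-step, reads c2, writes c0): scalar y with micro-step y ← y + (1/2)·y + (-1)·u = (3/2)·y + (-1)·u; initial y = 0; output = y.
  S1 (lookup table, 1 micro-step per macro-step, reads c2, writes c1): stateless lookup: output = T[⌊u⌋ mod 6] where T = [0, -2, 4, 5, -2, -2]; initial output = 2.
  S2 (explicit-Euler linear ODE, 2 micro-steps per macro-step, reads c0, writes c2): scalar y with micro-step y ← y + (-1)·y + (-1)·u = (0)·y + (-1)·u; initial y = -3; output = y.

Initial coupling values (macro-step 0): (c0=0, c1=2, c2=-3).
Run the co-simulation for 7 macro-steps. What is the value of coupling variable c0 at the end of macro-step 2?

macro 1: S0 reads c2=-3 → after 1×micro: 3; S1 reads c2=-3 → after 1×micro: 5; S2 reads c0=3 → after 2×micro: -3 ⇒ (c0=3, c1=5, c2=-3)
macro 2: S0 reads c2=-3 → after 1×micro: 15/2; S1 reads c2=-3 → after 1×micro: 5; S2 reads c0=15/2 → after 2×micro: -15/2 ⇒ (c0=15/2, c1=5, c2=-15/2)
macro 3: S0 reads c2=-15/2 → after 1×micro: 75/4; S1 reads c2=-15/2 → after 1×micro: -2; S2 reads c0=75/4 → after 2×micro: -75/4 ⇒ (c0=75/4, c1=-2, c2=-75/4)
macro 4: S0 reads c2=-75/4 → after 1×micro: 375/8; S1 reads c2=-75/4 → after 1×micro: -2; S2 reads c0=375/8 → after 2×micro: -375/8 ⇒ (c0=375/8, c1=-2, c2=-375/8)
macro 5: S0 reads c2=-375/8 → after 1×micro: 1875/16; S1 reads c2=-375/8 → after 1×micro: -2; S2 reads c0=1875/16 → after 2×micro: -1875/16 ⇒ (c0=1875/16, c1=-2, c2=-1875/16)
macro 6: S0 reads c2=-1875/16 → after 1×micro: 9375/32; S1 reads c2=-1875/16 → after 1×micro: 4; S2 reads c0=9375/32 → after 2×micro: -9375/32 ⇒ (c0=9375/32, c1=4, c2=-9375/32)
macro 7: S0 reads c2=-9375/32 → after 1×micro: 46875/64; S1 reads c2=-9375/32 → after 1×micro: -2; S2 reads c0=46875/64 → after 2×micro: -46875/64 ⇒ (c0=46875/64, c1=-2, c2=-46875/64)

c0 at macro-step 2 = 15/2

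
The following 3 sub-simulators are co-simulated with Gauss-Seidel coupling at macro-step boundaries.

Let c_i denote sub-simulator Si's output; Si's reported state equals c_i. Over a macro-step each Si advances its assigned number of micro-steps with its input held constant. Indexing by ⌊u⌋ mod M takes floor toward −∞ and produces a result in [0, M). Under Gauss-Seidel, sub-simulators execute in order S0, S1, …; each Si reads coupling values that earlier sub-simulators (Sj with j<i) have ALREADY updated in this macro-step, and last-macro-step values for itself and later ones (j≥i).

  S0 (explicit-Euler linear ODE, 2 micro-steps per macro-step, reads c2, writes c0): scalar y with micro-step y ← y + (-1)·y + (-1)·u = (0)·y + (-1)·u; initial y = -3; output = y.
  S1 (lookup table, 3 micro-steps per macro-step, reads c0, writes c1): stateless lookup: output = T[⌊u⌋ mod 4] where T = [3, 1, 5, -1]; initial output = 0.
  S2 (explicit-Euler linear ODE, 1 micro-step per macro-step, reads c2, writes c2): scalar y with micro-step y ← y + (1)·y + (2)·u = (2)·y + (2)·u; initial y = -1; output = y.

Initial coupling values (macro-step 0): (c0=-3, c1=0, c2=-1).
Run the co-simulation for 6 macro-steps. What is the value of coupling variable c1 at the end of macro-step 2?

c1 at macro-step 2 = 3

macro 1: S0 reads c2=-1 → after 2×micro: 1; S1 reads c0=1 → after 3×micro: 1; S2 reads c2=-1 → after 1×micro: -4 ⇒ (c0=1, c1=1, c2=-4)
macro 2: S0 reads c2=-4 → after 2×micro: 4; S1 reads c0=4 → after 3×micro: 3; S2 reads c2=-4 → after 1×micro: -16 ⇒ (c0=4, c1=3, c2=-16)
macro 3: S0 reads c2=-16 → after 2×micro: 16; S1 reads c0=16 → after 3×micro: 3; S2 reads c2=-16 → after 1×micro: -64 ⇒ (c0=16, c1=3, c2=-64)
macro 4: S0 reads c2=-64 → after 2×micro: 64; S1 reads c0=64 → after 3×micro: 3; S2 reads c2=-64 → after 1×micro: -256 ⇒ (c0=64, c1=3, c2=-256)
macro 5: S0 reads c2=-256 → after 2×micro: 256; S1 reads c0=256 → after 3×micro: 3; S2 reads c2=-256 → after 1×micro: -1024 ⇒ (c0=256, c1=3, c2=-1024)
macro 6: S0 reads c2=-1024 → after 2×micro: 1024; S1 reads c0=1024 → after 3×micro: 3; S2 reads c2=-1024 → after 1×micro: -4096 ⇒ (c0=1024, c1=3, c2=-4096)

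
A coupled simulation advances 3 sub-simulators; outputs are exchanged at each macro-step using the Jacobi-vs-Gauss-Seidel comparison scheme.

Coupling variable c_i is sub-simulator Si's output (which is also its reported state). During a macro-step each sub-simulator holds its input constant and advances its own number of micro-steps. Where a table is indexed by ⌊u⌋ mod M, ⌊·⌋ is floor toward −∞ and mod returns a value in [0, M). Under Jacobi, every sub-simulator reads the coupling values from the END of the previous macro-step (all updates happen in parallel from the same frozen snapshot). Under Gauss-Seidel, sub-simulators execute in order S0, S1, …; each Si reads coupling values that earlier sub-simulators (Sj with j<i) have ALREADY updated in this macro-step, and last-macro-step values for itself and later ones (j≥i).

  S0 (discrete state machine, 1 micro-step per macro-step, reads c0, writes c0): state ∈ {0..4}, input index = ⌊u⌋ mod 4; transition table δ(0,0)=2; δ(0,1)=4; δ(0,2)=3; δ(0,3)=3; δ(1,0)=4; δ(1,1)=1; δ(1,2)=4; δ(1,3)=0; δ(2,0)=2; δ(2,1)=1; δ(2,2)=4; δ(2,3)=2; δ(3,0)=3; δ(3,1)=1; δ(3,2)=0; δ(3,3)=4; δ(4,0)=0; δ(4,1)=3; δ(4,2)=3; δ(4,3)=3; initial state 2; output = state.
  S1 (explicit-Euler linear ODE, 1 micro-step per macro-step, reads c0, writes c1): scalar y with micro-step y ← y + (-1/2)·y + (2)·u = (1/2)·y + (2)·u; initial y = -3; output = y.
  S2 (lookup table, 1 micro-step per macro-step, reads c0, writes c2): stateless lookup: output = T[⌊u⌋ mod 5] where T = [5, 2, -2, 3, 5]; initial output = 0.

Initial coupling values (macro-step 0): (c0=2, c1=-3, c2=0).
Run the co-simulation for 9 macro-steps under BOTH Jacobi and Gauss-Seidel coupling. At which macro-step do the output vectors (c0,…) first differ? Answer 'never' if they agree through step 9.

first divergence at macro-step: 1

[Jacobi] macro 1: S0 reads c0=2 → after 1×micro: 4; S1 reads c0=2 → after 1×micro: 5/2; S2 reads c0=2 → after 1×micro: -2 ⇒ (c0=4, c1=5/2, c2=-2)
[Jacobi] macro 2: S0 reads c0=4 → after 1×micro: 0; S1 reads c0=4 → after 1×micro: 37/4; S2 reads c0=4 → after 1×micro: 5 ⇒ (c0=0, c1=37/4, c2=5)
[Jacobi] macro 3: S0 reads c0=0 → after 1×micro: 2; S1 reads c0=0 → after 1×micro: 37/8; S2 reads c0=0 → after 1×micro: 5 ⇒ (c0=2, c1=37/8, c2=5)
[Jacobi] macro 4: S0 reads c0=2 → after 1×micro: 4; S1 reads c0=2 → after 1×micro: 101/16; S2 reads c0=2 → after 1×micro: -2 ⇒ (c0=4, c1=101/16, c2=-2)
[Jacobi] macro 5: S0 reads c0=4 → after 1×micro: 0; S1 reads c0=4 → after 1×micro: 357/32; S2 reads c0=4 → after 1×micro: 5 ⇒ (c0=0, c1=357/32, c2=5)
[Jacobi] macro 6: S0 reads c0=0 → after 1×micro: 2; S1 reads c0=0 → after 1×micro: 357/64; S2 reads c0=0 → after 1×micro: 5 ⇒ (c0=2, c1=357/64, c2=5)
[Jacobi] macro 7: S0 reads c0=2 → after 1×micro: 4; S1 reads c0=2 → after 1×micro: 869/128; S2 reads c0=2 → after 1×micro: -2 ⇒ (c0=4, c1=869/128, c2=-2)
[Jacobi] macro 8: S0 reads c0=4 → after 1×micro: 0; S1 reads c0=4 → after 1×micro: 2917/256; S2 reads c0=4 → after 1×micro: 5 ⇒ (c0=0, c1=2917/256, c2=5)
[Jacobi] macro 9: S0 reads c0=0 → after 1×micro: 2; S1 reads c0=0 → after 1×micro: 2917/512; S2 reads c0=0 → after 1×micro: 5 ⇒ (c0=2, c1=2917/512, c2=5)
[Gauss-Seidel] macro 1: S0 reads c0=2 → after 1×micro: 4; S1 reads c0=4 → after 1×micro: 13/2; S2 reads c0=4 → after 1×micro: 5 ⇒ (c0=4, c1=13/2, c2=5)
[Gauss-Seidel] macro 2: S0 reads c0=4 → after 1×micro: 0; S1 reads c0=0 → after 1×micro: 13/4; S2 reads c0=0 → after 1×micro: 5 ⇒ (c0=0, c1=13/4, c2=5)
[Gauss-Seidel] macro 3: S0 reads c0=0 → after 1×micro: 2; S1 reads c0=2 → after 1×micro: 45/8; S2 reads c0=2 → after 1×micro: -2 ⇒ (c0=2, c1=45/8, c2=-2)
[Gauss-Seidel] macro 4: S0 reads c0=2 → after 1×micro: 4; S1 reads c0=4 → after 1×micro: 173/16; S2 reads c0=4 → after 1×micro: 5 ⇒ (c0=4, c1=173/16, c2=5)
[Gauss-Seidel] macro 5: S0 reads c0=4 → after 1×micro: 0; S1 reads c0=0 → after 1×micro: 173/32; S2 reads c0=0 → after 1×micro: 5 ⇒ (c0=0, c1=173/32, c2=5)
[Gauss-Seidel] macro 6: S0 reads c0=0 → after 1×micro: 2; S1 reads c0=2 → after 1×micro: 429/64; S2 reads c0=2 → after 1×micro: -2 ⇒ (c0=2, c1=429/64, c2=-2)
[Gauss-Seidel] macro 7: S0 reads c0=2 → after 1×micro: 4; S1 reads c0=4 → after 1×micro: 1453/128; S2 reads c0=4 → after 1×micro: 5 ⇒ (c0=4, c1=1453/128, c2=5)
[Gauss-Seidel] macro 8: S0 reads c0=4 → after 1×micro: 0; S1 reads c0=0 → after 1×micro: 1453/256; S2 reads c0=0 → after 1×micro: 5 ⇒ (c0=0, c1=1453/256, c2=5)
[Gauss-Seidel] macro 9: S0 reads c0=0 → after 1×micro: 2; S1 reads c0=2 → after 1×micro: 3501/512; S2 reads c0=2 → after 1×micro: -2 ⇒ (c0=2, c1=3501/512, c2=-2)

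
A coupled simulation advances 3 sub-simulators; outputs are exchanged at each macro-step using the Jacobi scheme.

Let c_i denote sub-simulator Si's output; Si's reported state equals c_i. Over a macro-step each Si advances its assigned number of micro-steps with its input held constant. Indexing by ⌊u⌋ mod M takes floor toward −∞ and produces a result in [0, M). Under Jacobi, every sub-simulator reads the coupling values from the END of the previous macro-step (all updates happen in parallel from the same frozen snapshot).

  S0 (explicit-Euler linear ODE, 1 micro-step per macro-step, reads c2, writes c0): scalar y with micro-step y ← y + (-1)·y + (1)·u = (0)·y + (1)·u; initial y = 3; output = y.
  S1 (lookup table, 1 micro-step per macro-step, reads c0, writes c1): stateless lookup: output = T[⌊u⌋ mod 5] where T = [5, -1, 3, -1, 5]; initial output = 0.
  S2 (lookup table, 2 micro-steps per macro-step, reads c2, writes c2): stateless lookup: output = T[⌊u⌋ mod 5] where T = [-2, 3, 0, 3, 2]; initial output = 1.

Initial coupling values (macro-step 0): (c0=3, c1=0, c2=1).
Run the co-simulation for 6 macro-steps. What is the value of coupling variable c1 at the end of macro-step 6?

c1 at macro-step 6 = -1

macro 1: S0 reads c2=1 → after 1×micro: 1; S1 reads c0=3 → after 1×micro: -1; S2 reads c2=1 → after 2×micro: 3 ⇒ (c0=1, c1=-1, c2=3)
macro 2: S0 reads c2=3 → after 1×micro: 3; S1 reads c0=1 → after 1×micro: -1; S2 reads c2=3 → after 2×micro: 3 ⇒ (c0=3, c1=-1, c2=3)
macro 3: S0 reads c2=3 → after 1×micro: 3; S1 reads c0=3 → after 1×micro: -1; S2 reads c2=3 → after 2×micro: 3 ⇒ (c0=3, c1=-1, c2=3)
macro 4: S0 reads c2=3 → after 1×micro: 3; S1 reads c0=3 → after 1×micro: -1; S2 reads c2=3 → after 2×micro: 3 ⇒ (c0=3, c1=-1, c2=3)
macro 5: S0 reads c2=3 → after 1×micro: 3; S1 reads c0=3 → after 1×micro: -1; S2 reads c2=3 → after 2×micro: 3 ⇒ (c0=3, c1=-1, c2=3)
macro 6: S0 reads c2=3 → after 1×micro: 3; S1 reads c0=3 → after 1×micro: -1; S2 reads c2=3 → after 2×micro: 3 ⇒ (c0=3, c1=-1, c2=3)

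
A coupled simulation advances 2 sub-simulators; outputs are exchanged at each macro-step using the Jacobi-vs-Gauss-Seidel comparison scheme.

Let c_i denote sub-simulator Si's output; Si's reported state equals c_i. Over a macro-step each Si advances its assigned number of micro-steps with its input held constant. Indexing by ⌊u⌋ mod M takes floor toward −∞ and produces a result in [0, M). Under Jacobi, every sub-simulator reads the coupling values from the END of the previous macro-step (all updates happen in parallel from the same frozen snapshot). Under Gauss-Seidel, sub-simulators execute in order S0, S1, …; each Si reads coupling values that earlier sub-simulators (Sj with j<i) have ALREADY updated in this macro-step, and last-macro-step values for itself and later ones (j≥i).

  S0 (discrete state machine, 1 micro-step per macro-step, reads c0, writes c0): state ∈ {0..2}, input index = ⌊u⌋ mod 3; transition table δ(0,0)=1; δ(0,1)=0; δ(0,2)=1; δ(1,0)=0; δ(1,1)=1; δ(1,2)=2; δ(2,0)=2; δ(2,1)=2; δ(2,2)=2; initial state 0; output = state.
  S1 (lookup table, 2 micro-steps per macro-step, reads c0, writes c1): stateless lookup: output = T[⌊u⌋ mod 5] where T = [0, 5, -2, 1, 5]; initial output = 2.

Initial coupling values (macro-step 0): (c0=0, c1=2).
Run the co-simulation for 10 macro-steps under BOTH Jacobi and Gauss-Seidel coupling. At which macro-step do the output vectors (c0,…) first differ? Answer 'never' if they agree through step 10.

[Jacobi] macro 1: S0 reads c0=0 → after 1×micro: 1; S1 reads c0=0 → after 2×micro: 0 ⇒ (c0=1, c1=0)
[Jacobi] macro 2: S0 reads c0=1 → after 1×micro: 1; S1 reads c0=1 → after 2×micro: 5 ⇒ (c0=1, c1=5)
[Jacobi] macro 3: S0 reads c0=1 → after 1×micro: 1; S1 reads c0=1 → after 2×micro: 5 ⇒ (c0=1, c1=5)
[Jacobi] macro 4: S0 reads c0=1 → after 1×micro: 1; S1 reads c0=1 → after 2×micro: 5 ⇒ (c0=1, c1=5)
[Jacobi] macro 5: S0 reads c0=1 → after 1×micro: 1; S1 reads c0=1 → after 2×micro: 5 ⇒ (c0=1, c1=5)
[Jacobi] macro 6: S0 reads c0=1 → after 1×micro: 1; S1 reads c0=1 → after 2×micro: 5 ⇒ (c0=1, c1=5)
[Jacobi] macro 7: S0 reads c0=1 → after 1×micro: 1; S1 reads c0=1 → after 2×micro: 5 ⇒ (c0=1, c1=5)
[Jacobi] macro 8: S0 reads c0=1 → after 1×micro: 1; S1 reads c0=1 → after 2×micro: 5 ⇒ (c0=1, c1=5)
[Jacobi] macro 9: S0 reads c0=1 → after 1×micro: 1; S1 reads c0=1 → after 2×micro: 5 ⇒ (c0=1, c1=5)
[Jacobi] macro 10: S0 reads c0=1 → after 1×micro: 1; S1 reads c0=1 → after 2×micro: 5 ⇒ (c0=1, c1=5)
[Gauss-Seidel] macro 1: S0 reads c0=0 → after 1×micro: 1; S1 reads c0=1 → after 2×micro: 5 ⇒ (c0=1, c1=5)
[Gauss-Seidel] macro 2: S0 reads c0=1 → after 1×micro: 1; S1 reads c0=1 → after 2×micro: 5 ⇒ (c0=1, c1=5)
[Gauss-Seidel] macro 3: S0 reads c0=1 → after 1×micro: 1; S1 reads c0=1 → after 2×micro: 5 ⇒ (c0=1, c1=5)
[Gauss-Seidel] macro 4: S0 reads c0=1 → after 1×micro: 1; S1 reads c0=1 → after 2×micro: 5 ⇒ (c0=1, c1=5)
[Gauss-Seidel] macro 5: S0 reads c0=1 → after 1×micro: 1; S1 reads c0=1 → after 2×micro: 5 ⇒ (c0=1, c1=5)
[Gauss-Seidel] macro 6: S0 reads c0=1 → after 1×micro: 1; S1 reads c0=1 → after 2×micro: 5 ⇒ (c0=1, c1=5)
[Gauss-Seidel] macro 7: S0 reads c0=1 → after 1×micro: 1; S1 reads c0=1 → after 2×micro: 5 ⇒ (c0=1, c1=5)
[Gauss-Seidel] macro 8: S0 reads c0=1 → after 1×micro: 1; S1 reads c0=1 → after 2×micro: 5 ⇒ (c0=1, c1=5)
[Gauss-Seidel] macro 9: S0 reads c0=1 → after 1×micro: 1; S1 reads c0=1 → after 2×micro: 5 ⇒ (c0=1, c1=5)
[Gauss-Seidel] macro 10: S0 reads c0=1 → after 1×micro: 1; S1 reads c0=1 → after 2×micro: 5 ⇒ (c0=1, c1=5)

first divergence at macro-step: 1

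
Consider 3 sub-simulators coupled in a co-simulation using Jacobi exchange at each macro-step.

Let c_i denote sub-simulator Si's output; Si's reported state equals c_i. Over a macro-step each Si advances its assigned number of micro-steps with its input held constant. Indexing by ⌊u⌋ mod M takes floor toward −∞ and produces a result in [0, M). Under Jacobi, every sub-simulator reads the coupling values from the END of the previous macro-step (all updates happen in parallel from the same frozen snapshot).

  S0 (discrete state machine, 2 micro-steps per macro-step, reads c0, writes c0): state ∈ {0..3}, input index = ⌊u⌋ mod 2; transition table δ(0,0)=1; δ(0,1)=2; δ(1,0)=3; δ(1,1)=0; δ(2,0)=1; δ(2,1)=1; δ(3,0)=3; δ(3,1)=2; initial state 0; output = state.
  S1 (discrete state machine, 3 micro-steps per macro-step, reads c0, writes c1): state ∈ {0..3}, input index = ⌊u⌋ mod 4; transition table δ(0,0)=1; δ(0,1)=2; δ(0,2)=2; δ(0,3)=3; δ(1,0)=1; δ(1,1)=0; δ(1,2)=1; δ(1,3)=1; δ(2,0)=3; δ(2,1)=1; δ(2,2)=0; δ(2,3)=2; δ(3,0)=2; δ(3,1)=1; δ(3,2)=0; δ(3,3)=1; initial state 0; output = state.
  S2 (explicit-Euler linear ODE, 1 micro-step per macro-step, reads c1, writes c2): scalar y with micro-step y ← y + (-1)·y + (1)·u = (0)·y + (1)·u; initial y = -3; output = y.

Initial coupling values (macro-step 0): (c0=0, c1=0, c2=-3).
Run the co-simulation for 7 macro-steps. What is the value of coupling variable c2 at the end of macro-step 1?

macro 1: S0 reads c0=0 → after 2×micro: 3; S1 reads c0=0 → after 3×micro: 1; S2 reads c1=0 → after 1×micro: 0 ⇒ (c0=3, c1=1, c2=0)
macro 2: S0 reads c0=3 → after 2×micro: 1; S1 reads c0=3 → after 3×micro: 1; S2 reads c1=1 → after 1×micro: 1 ⇒ (c0=1, c1=1, c2=1)
macro 3: S0 reads c0=1 → after 2×micro: 2; S1 reads c0=1 → after 3×micro: 1; S2 reads c1=1 → after 1×micro: 1 ⇒ (c0=2, c1=1, c2=1)
macro 4: S0 reads c0=2 → after 2×micro: 3; S1 reads c0=2 → after 3×micro: 1; S2 reads c1=1 → after 1×micro: 1 ⇒ (c0=3, c1=1, c2=1)
macro 5: S0 reads c0=3 → after 2×micro: 1; S1 reads c0=3 → after 3×micro: 1; S2 reads c1=1 → after 1×micro: 1 ⇒ (c0=1, c1=1, c2=1)
macro 6: S0 reads c0=1 → after 2×micro: 2; S1 reads c0=1 → after 3×micro: 1; S2 reads c1=1 → after 1×micro: 1 ⇒ (c0=2, c1=1, c2=1)
macro 7: S0 reads c0=2 → after 2×micro: 3; S1 reads c0=2 → after 3×micro: 1; S2 reads c1=1 → after 1×micro: 1 ⇒ (c0=3, c1=1, c2=1)

c2 at macro-step 1 = 0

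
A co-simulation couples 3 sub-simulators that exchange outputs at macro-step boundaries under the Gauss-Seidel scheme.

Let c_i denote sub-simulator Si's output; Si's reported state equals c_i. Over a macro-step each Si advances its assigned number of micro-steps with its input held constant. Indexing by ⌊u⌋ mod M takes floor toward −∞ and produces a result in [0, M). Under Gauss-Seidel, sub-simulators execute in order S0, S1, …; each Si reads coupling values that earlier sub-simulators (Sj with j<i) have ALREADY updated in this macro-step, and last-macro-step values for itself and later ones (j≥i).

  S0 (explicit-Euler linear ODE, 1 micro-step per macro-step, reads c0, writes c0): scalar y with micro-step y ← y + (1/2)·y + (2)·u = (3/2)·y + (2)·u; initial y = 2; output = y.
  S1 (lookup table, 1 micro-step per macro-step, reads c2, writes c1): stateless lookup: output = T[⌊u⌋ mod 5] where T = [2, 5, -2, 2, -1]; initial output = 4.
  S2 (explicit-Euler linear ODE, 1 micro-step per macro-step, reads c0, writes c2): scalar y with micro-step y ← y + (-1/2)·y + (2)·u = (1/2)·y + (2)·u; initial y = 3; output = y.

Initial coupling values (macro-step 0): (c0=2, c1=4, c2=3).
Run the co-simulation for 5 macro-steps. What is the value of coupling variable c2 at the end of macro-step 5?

macro 1: S0 reads c0=2 → after 1×micro: 7; S1 reads c2=3 → after 1×micro: 2; S2 reads c0=7 → after 1×micro: 31/2 ⇒ (c0=7, c1=2, c2=31/2)
macro 2: S0 reads c0=7 → after 1×micro: 49/2; S1 reads c2=31/2 → after 1×micro: 2; S2 reads c0=49/2 → after 1×micro: 227/4 ⇒ (c0=49/2, c1=2, c2=227/4)
macro 3: S0 reads c0=49/2 → after 1×micro: 343/4; S1 reads c2=227/4 → after 1×micro: 5; S2 reads c0=343/4 → after 1×micro: 1599/8 ⇒ (c0=343/4, c1=5, c2=1599/8)
macro 4: S0 reads c0=343/4 → after 1×micro: 2401/8; S1 reads c2=1599/8 → after 1×micro: -1; S2 reads c0=2401/8 → after 1×micro: 11203/16 ⇒ (c0=2401/8, c1=-1, c2=11203/16)
macro 5: S0 reads c0=2401/8 → after 1×micro: 16807/16; S1 reads c2=11203/16 → after 1×micro: 2; S2 reads c0=16807/16 → after 1×micro: 78431/32 ⇒ (c0=16807/16, c1=2, c2=78431/32)

c2 at macro-step 5 = 78431/32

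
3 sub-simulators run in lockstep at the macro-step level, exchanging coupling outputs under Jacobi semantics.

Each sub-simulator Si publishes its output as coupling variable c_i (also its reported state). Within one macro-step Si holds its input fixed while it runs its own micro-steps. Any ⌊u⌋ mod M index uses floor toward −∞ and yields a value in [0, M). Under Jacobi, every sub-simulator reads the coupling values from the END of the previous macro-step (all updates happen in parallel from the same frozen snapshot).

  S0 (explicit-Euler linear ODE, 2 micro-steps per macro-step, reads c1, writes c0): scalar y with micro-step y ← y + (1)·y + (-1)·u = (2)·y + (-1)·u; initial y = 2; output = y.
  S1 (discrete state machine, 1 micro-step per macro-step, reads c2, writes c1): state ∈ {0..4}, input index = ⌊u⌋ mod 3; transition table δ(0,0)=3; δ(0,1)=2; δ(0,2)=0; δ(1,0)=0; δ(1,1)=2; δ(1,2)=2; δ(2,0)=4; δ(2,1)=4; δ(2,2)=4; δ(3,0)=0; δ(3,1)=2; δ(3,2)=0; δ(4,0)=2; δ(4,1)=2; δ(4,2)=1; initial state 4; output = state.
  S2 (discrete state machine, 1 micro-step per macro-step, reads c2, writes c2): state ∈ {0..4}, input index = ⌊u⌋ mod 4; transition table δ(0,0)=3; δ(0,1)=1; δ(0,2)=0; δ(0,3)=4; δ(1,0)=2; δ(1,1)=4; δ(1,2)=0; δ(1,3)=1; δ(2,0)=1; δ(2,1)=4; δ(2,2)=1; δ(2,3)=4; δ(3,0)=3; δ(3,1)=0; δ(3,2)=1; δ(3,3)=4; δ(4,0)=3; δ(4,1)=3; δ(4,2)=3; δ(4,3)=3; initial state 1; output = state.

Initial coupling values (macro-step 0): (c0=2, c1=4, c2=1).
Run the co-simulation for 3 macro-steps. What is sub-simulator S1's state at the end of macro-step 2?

macro 1: S0 reads c1=4 → after 2×micro: -4; S1 reads c2=1 → after 1×micro: 2; S2 reads c2=1 → after 1×micro: 4 ⇒ (c0=-4, c1=2, c2=4)
macro 2: S0 reads c1=2 → after 2×micro: -22; S1 reads c2=4 → after 1×micro: 4; S2 reads c2=4 → after 1×micro: 3 ⇒ (c0=-22, c1=4, c2=3)
macro 3: S0 reads c1=4 → after 2×micro: -100; S1 reads c2=3 → after 1×micro: 2; S2 reads c2=3 → after 1×micro: 4 ⇒ (c0=-100, c1=2, c2=4)

S1 state at macro-step 2 = 4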